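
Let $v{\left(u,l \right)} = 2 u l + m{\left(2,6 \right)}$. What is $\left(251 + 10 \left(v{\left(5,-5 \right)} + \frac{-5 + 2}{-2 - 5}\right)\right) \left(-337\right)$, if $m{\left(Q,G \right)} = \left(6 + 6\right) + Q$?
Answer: $\frac{247021}{7} \approx 35289.0$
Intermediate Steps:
$m{\left(Q,G \right)} = 12 + Q$
$v{\left(u,l \right)} = 14 + 2 l u$ ($v{\left(u,l \right)} = 2 u l + \left(12 + 2\right) = 2 l u + 14 = 14 + 2 l u$)
$\left(251 + 10 \left(v{\left(5,-5 \right)} + \frac{-5 + 2}{-2 - 5}\right)\right) \left(-337\right) = \left(251 + 10 \left(\left(14 + 2 \left(-5\right) 5\right) + \frac{-5 + 2}{-2 - 5}\right)\right) \left(-337\right) = \left(251 + 10 \left(\left(14 - 50\right) - \frac{3}{-7}\right)\right) \left(-337\right) = \left(251 + 10 \left(-36 - - \frac{3}{7}\right)\right) \left(-337\right) = \left(251 + 10 \left(-36 + \frac{3}{7}\right)\right) \left(-337\right) = \left(251 + 10 \left(- \frac{249}{7}\right)\right) \left(-337\right) = \left(251 - \frac{2490}{7}\right) \left(-337\right) = \left(- \frac{733}{7}\right) \left(-337\right) = \frac{247021}{7}$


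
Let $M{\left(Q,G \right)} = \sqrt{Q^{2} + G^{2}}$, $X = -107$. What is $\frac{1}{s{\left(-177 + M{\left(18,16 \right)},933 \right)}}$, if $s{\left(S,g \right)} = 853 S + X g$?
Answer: $- \frac{62703}{15621161531} - \frac{853 \sqrt{145}}{31242323062} \approx -4.3427 \cdot 10^{-6}$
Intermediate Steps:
$M{\left(Q,G \right)} = \sqrt{G^{2} + Q^{2}}$
$s{\left(S,g \right)} = - 107 g + 853 S$ ($s{\left(S,g \right)} = 853 S - 107 g = - 107 g + 853 S$)
$\frac{1}{s{\left(-177 + M{\left(18,16 \right)},933 \right)}} = \frac{1}{\left(-107\right) 933 + 853 \left(-177 + \sqrt{16^{2} + 18^{2}}\right)} = \frac{1}{-99831 + 853 \left(-177 + \sqrt{256 + 324}\right)} = \frac{1}{-99831 + 853 \left(-177 + \sqrt{580}\right)} = \frac{1}{-99831 + 853 \left(-177 + 2 \sqrt{145}\right)} = \frac{1}{-99831 - \left(150981 - 1706 \sqrt{145}\right)} = \frac{1}{-250812 + 1706 \sqrt{145}}$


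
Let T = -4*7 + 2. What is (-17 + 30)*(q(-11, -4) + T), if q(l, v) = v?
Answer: -390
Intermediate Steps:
T = -26 (T = -28 + 2 = -26)
(-17 + 30)*(q(-11, -4) + T) = (-17 + 30)*(-4 - 26) = 13*(-30) = -390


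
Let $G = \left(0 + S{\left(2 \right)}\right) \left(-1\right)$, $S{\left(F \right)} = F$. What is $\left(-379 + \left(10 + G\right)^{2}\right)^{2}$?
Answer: $99225$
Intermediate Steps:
$G = -2$ ($G = \left(0 + 2\right) \left(-1\right) = 2 \left(-1\right) = -2$)
$\left(-379 + \left(10 + G\right)^{2}\right)^{2} = \left(-379 + \left(10 - 2\right)^{2}\right)^{2} = \left(-379 + 8^{2}\right)^{2} = \left(-379 + 64\right)^{2} = \left(-315\right)^{2} = 99225$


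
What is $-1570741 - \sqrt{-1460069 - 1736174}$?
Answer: $-1570741 - i \sqrt{3196243} \approx -1.5707 \cdot 10^{6} - 1787.8 i$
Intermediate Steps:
$-1570741 - \sqrt{-1460069 - 1736174} = -1570741 - \sqrt{-3196243} = -1570741 - i \sqrt{3196243}$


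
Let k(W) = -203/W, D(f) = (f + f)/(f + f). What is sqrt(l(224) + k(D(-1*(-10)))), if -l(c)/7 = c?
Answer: I*sqrt(1771) ≈ 42.083*I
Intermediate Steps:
l(c) = -7*c
D(f) = 1 (D(f) = (2*f)/((2*f)) = (2*f)*(1/(2*f)) = 1)
sqrt(l(224) + k(D(-1*(-10)))) = sqrt(-7*224 - 203/1) = sqrt(-1568 - 203*1) = sqrt(-1568 - 203) = sqrt(-1771) = I*sqrt(1771)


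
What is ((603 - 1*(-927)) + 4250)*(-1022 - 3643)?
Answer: -26963700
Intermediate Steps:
((603 - 1*(-927)) + 4250)*(-1022 - 3643) = ((603 + 927) + 4250)*(-4665) = (1530 + 4250)*(-4665) = 5780*(-4665) = -26963700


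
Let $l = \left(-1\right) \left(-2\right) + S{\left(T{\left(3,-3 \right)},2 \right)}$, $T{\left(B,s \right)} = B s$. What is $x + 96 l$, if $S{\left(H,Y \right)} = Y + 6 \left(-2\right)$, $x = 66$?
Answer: $-702$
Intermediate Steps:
$S{\left(H,Y \right)} = -12 + Y$ ($S{\left(H,Y \right)} = Y - 12 = -12 + Y$)
$l = -8$ ($l = \left(-1\right) \left(-2\right) + \left(-12 + 2\right) = 2 - 10 = -8$)
$x + 96 l = 66 + 96 \left(-8\right) = 66 - 768 = -702$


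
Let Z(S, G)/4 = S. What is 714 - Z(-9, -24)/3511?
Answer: 2506890/3511 ≈ 714.01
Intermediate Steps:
Z(S, G) = 4*S
714 - Z(-9, -24)/3511 = 714 - 4*(-9)/3511 = 714 - (-36)/3511 = 714 - 1*(-36/3511) = 714 + 36/3511 = 2506890/3511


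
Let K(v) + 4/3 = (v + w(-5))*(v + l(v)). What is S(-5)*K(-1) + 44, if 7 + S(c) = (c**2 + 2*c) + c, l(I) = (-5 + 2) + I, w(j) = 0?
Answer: 55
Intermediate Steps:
l(I) = -3 + I
K(v) = -4/3 + v*(-3 + 2*v) (K(v) = -4/3 + (v + 0)*(v + (-3 + v)) = -4/3 + v*(-3 + 2*v))
S(c) = -7 + c**2 + 3*c (S(c) = -7 + ((c**2 + 2*c) + c) = -7 + (c**2 + 3*c) = -7 + c**2 + 3*c)
S(-5)*K(-1) + 44 = (-7 + (-5)**2 + 3*(-5))*(-4/3 - 3*(-1) + 2*(-1)**2) + 44 = (-7 + 25 - 15)*(-4/3 + 3 + 2*1) + 44 = 3*(-4/3 + 3 + 2) + 44 = 3*(11/3) + 44 = 11 + 44 = 55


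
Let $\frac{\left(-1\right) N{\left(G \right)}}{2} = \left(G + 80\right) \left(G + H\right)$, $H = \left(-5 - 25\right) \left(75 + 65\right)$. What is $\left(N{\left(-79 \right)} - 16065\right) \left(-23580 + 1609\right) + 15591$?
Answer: $164951888$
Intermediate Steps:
$H = -4200$ ($H = \left(-30\right) 140 = -4200$)
$N{\left(G \right)} = - 2 \left(-4200 + G\right) \left(80 + G\right)$ ($N{\left(G \right)} = - 2 \left(G + 80\right) \left(G - 4200\right) = - 2 \left(80 + G\right) \left(-4200 + G\right) = - 2 \left(-4200 + G\right) \left(80 + G\right)$)
$\left(N{\left(-79 \right)} - 16065\right) \left(-23580 + 1609\right) + 15591 = \left(\left(672000 - 2 \left(-79\right)^{2} + 8240 \left(-79\right)\right) - 16065\right) \left(-23580 + 1609\right) + 15591 = \left(\left(672000 - 12482 - 650960\right) - 16065\right) \left(-21971\right) + 15591 = \left(8558 - 16065\right) \left(-21971\right) + 15591 = \left(-7507\right) \left(-21971\right) + 15591 = 164936297 + 15591 = 164951888$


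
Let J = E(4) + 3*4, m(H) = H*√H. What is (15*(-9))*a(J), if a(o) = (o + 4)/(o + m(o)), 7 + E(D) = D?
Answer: -195/4 ≈ -48.750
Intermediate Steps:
E(D) = -7 + D
m(H) = H^(3/2)
J = 9 (J = (-7 + 4) + 3*4 = -3 + 12 = 9)
a(o) = (4 + o)/(o + o^(3/2)) (a(o) = (o + 4)/(o + o^(3/2)) = (4 + o)/(o + o^(3/2)))
(15*(-9))*a(J) = (15*(-9))*((4 + 9)/(9 + 9^(3/2))) = -135*13/(9 + 27) = -135*13/36 = -195/4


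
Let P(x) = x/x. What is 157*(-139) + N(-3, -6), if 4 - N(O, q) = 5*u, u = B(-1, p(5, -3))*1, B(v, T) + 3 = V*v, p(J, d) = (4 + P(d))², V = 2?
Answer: -21794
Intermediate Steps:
P(x) = 1
p(J, d) = 25 (p(J, d) = (4 + 1)² = 5² = 25)
B(v, T) = -3 + 2*v
u = -5 (u = (-3 + 2*(-1))*1 = (-3 - 2)*1 = -5*1 = -5)
N(O, q) = 29 (N(O, q) = 4 - 5*(-5) = 4 - 1*(-25) = 4 + 25 = 29)
157*(-139) + N(-3, -6) = 157*(-139) + 29 = -21823 + 29 = -21794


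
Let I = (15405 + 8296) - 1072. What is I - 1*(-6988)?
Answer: 29617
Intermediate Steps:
I = 22629 (I = 23701 - 1072 = 22629)
I - 1*(-6988) = 22629 - 1*(-6988) = 22629 + 6988 = 29617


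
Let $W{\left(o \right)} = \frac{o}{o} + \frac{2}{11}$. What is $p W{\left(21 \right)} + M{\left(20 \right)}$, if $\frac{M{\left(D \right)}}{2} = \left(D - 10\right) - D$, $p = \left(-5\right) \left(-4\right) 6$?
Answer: $\frac{1340}{11} \approx 121.82$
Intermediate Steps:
$p = 120$ ($p = 20 \cdot 6 = 120$)
$M{\left(D \right)} = -20$ ($M{\left(D \right)} = 2 \left(\left(D - 10\right) - D\right) = 2 \left(\left(-10 + D\right) - D\right) = 2 \left(-10\right) = -20$)
$W{\left(o \right)} = \frac{13}{11}$ ($W{\left(o \right)} = 1 + 2 \cdot \frac{1}{11} = 1 + \frac{2}{11} = \frac{13}{11}$)
$p W{\left(21 \right)} + M{\left(20 \right)} = 120 \cdot \frac{13}{11} - 20 = \frac{1560}{11} - 20 = \frac{1340}{11}$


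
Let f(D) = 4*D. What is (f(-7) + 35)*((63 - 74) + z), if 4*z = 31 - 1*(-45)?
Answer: 56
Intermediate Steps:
z = 19 (z = (31 - 1*(-45))/4 = (31 + 45)/4 = (1/4)*76 = 19)
(f(-7) + 35)*((63 - 74) + z) = (4*(-7) + 35)*((63 - 74) + 19) = (-28 + 35)*(-11 + 19) = 7*8 = 56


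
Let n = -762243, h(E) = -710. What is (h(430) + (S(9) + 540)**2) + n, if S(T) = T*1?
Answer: -461552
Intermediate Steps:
S(T) = T
(h(430) + (S(9) + 540)**2) + n = (-710 + (9 + 540)**2) - 762243 = (-710 + 549**2) - 762243 = (-710 + 301401) - 762243 = 300691 - 762243 = -461552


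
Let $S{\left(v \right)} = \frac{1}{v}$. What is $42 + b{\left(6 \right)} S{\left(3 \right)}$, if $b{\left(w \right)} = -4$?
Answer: $\frac{122}{3} \approx 40.667$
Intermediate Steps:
$42 + b{\left(6 \right)} S{\left(3 \right)} = 42 - \frac{4}{3} = \frac{122}{3}$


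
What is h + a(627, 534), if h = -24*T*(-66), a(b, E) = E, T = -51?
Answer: -80250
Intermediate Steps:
h = -80784 (h = -24*(-51)*(-66) = 1224*(-66) = -80784)
h + a(627, 534) = -80784 + 534 = -80250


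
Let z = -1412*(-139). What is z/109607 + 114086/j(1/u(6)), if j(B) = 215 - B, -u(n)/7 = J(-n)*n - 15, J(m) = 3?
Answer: 131741727265/247492606 ≈ 532.31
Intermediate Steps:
z = 196268
u(n) = 105 - 21*n (u(n) = -7*(3*n - 15) = -7*(-15 + 3*n) = 105 - 21*n)
z/109607 + 114086/j(1/u(6)) = 196268/109607 + 114086/(215 - 1/(105 - 21*6)) = 196268*(1/109607) + 114086/(215 - 1/(105 - 126)) = 196268/109607 + 114086/(215 - 1/(-21)) = 196268/109607 + 114086/(215 - 1*(-1/21)) = 196268/109607 + 114086/(215 + 1/21) = 196268/109607 + 114086/(4516/21) = 196268/109607 + 114086*(21/4516) = 196268/109607 + 1197903/2258 = 131741727265/247492606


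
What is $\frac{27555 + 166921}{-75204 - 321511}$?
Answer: $- \frac{194476}{396715} \approx -0.49022$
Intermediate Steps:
$\frac{27555 + 166921}{-75204 - 321511} = \frac{194476}{-396715} = 194476 \left(- \frac{1}{396715}\right) = - \frac{194476}{396715}$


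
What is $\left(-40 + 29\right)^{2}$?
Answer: $121$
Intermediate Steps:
$\left(-40 + 29\right)^{2} = \left(-11\right)^{2} = 121$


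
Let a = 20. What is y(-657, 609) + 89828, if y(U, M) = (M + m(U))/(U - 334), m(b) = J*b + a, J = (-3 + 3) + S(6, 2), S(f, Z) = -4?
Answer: 89016291/991 ≈ 89825.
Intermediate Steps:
J = -4 (J = (-3 + 3) - 4 = 0 - 4 = -4)
m(b) = 20 - 4*b (m(b) = -4*b + 20 = 20 - 4*b)
y(U, M) = (20 + M - 4*U)/(-334 + U) (y(U, M) = (M + (20 - 4*U))/(U - 334) = (20 + M - 4*U)/(-334 + U))
y(-657, 609) + 89828 = (20 + 609 - 4*(-657))/(-334 - 657) + 89828 = (20 + 609 + 2628)/(-991) + 89828 = -1/991*3257 + 89828 = -3257/991 + 89828 = 89016291/991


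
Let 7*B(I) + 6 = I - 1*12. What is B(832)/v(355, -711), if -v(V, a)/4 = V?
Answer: -407/4970 ≈ -0.081891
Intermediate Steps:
v(V, a) = -4*V
B(I) = -18/7 + I/7 (B(I) = -6/7 + (I - 1*12)/7 = -6/7 + (I - 12)/7 = -6/7 + (-12 + I)/7 = -6/7 + (-12/7 + I/7) = -18/7 + I/7)
B(832)/v(355, -711) = (-18/7 + (⅐)*832)/((-4*355)) = (-18/7 + 832/7)/(-1420) = (814/7)*(-1/1420) = -407/4970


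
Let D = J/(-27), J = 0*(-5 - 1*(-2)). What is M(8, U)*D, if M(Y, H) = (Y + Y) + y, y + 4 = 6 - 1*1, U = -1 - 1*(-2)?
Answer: 0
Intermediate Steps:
J = 0 (J = 0*(-5 + 2) = 0*(-3) = 0)
U = 1 (U = -1 + 2 = 1)
D = 0 (D = 0/(-27) = 0*(-1/27) = 0)
y = 1 (y = -4 + (6 - 1*1) = -4 + (6 - 1) = -4 + 5 = 1)
M(Y, H) = 1 + 2*Y (M(Y, H) = (Y + Y) + 1 = 2*Y + 1 = 1 + 2*Y)
M(8, U)*D = (1 + 2*8)*0 = (1 + 16)*0 = 17*0 = 0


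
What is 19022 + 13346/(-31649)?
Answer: 602013932/31649 ≈ 19022.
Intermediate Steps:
19022 + 13346/(-31649) = 19022 + 13346*(-1/31649) = 19022 - 13346/31649 = 602013932/31649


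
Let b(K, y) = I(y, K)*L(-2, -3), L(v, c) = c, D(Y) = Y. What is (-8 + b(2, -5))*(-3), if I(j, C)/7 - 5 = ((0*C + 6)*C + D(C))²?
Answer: 12687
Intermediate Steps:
I(j, C) = 35 + 343*C² (I(j, C) = 35 + 7*((0*C + 6)*C + C)² = 35 + 7*((0 + 6)*C + C)² = 35 + 7*(6*C + C)² = 35 + 7*(7*C)² = 35 + 7*(49*C²) = 35 + 343*C²)
b(K, y) = -105 - 1029*K² (b(K, y) = (35 + 343*K²)*(-3) = -105 - 1029*K²)
(-8 + b(2, -5))*(-3) = (-8 + (-105 - 1029*2²))*(-3) = (-8 + (-105 - 1029*4))*(-3) = (-8 + (-105 - 4116))*(-3) = (-8 - 4221)*(-3) = -4229*(-3) = 12687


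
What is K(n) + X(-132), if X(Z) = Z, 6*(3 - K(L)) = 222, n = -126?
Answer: -166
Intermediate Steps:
K(L) = -34 (K(L) = 3 - 1/6*222 = 3 - 37 = -34)
K(n) + X(-132) = -34 - 132 = -166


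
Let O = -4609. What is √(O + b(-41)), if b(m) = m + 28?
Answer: I*√4622 ≈ 67.985*I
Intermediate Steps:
b(m) = 28 + m
√(O + b(-41)) = √(-4609 + (28 - 41)) = √(-4609 - 13) = √(-4622) = I*√4622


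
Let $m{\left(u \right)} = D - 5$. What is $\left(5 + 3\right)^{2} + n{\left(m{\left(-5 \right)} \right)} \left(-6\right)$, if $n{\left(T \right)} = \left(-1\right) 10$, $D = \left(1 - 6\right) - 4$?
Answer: $124$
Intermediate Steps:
$D = -9$ ($D = \left(1 - 6\right) - 4 = -5 - 4 = -9$)
$m{\left(u \right)} = -14$ ($m{\left(u \right)} = -9 - 5 = -14$)
$n{\left(T \right)} = -10$
$\left(5 + 3\right)^{2} + n{\left(m{\left(-5 \right)} \right)} \left(-6\right) = \left(5 + 3\right)^{2} - -60 = 8^{2} + 60 = 64 + 60 = 124$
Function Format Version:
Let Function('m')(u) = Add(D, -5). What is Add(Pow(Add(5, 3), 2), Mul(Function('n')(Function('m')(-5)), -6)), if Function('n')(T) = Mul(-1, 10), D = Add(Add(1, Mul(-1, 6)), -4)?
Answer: 124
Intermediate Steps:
D = -9 (D = Add(Add(1, -6), -4) = Add(-5, -4) = -9)
Function('m')(u) = -14 (Function('m')(u) = Add(-9, -5) = -14)
Function('n')(T) = -10
Add(Pow(Add(5, 3), 2), Mul(Function('n')(Function('m')(-5)), -6)) = Add(Pow(Add(5, 3), 2), Mul(-10, -6)) = Add(Pow(8, 2), 60) = Add(64, 60) = 124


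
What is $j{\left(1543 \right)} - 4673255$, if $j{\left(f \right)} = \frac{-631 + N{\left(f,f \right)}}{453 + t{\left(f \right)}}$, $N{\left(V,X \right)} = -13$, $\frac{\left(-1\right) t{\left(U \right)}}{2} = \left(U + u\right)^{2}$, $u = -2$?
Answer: $- \frac{22192862728151}{4748909} \approx -4.6733 \cdot 10^{6}$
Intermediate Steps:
$t{\left(U \right)} = - 2 \left(-2 + U\right)^{2}$ ($t{\left(U \right)} = - 2 \left(U - 2\right)^{2} = - 2 \left(-2 + U\right)^{2}$)
$j{\left(f \right)} = - \frac{644}{453 - 2 \left(-2 + f\right)^{2}}$ ($j{\left(f \right)} = \frac{-631 - 13}{453 - 2 \left(-2 + f\right)^{2}} = - \frac{644}{453 - 2 \left(-2 + f\right)^{2}}$)
$j{\left(1543 \right)} - 4673255 = \frac{644}{-453 + 2 \left(-2 + 1543\right)^{2}} - 4673255 = \frac{644}{-453 + 2 \cdot 1541^{2}} - 4673255 = \frac{644}{-453 + 2 \cdot 2374681} - 4673255 = \frac{644}{-453 + 4749362} - 4673255 = \frac{644}{4748909} - 4673255 = - \frac{22192862728151}{4748909}$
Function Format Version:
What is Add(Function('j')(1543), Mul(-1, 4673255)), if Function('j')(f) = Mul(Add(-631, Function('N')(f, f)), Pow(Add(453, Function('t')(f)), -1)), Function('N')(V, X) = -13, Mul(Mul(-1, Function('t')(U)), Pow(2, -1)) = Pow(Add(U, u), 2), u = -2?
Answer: Rational(-22192862728151, 4748909) ≈ -4.6733e+6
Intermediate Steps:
Function('t')(U) = Mul(-2, Pow(Add(-2, U), 2)) (Function('t')(U) = Mul(-2, Pow(Add(U, -2), 2)) = Mul(-2, Pow(Add(-2, U), 2)))
Function('j')(f) = Mul(-644, Pow(Add(453, Mul(-2, Pow(Add(-2, f), 2))), -1)) (Function('j')(f) = Mul(Add(-631, -13), Pow(Add(453, Mul(-2, Pow(Add(-2, f), 2))), -1)) = Mul(-644, Pow(Add(453, Mul(-2, Pow(Add(-2, f), 2))), -1)))
Add(Function('j')(1543), Mul(-1, 4673255)) = Add(Mul(644, Pow(Add(-453, Mul(2, Pow(Add(-2, 1543), 2))), -1)), Mul(-1, 4673255)) = Add(Mul(644, Pow(Add(-453, Mul(2, Pow(1541, 2))), -1)), -4673255) = Add(Mul(644, Pow(Add(-453, Mul(2, 2374681)), -1)), -4673255) = Add(Mul(644, Pow(Add(-453, 4749362), -1)), -4673255) = Add(Mul(644, Pow(4748909, -1)), -4673255) = Add(Mul(644, Rational(1, 4748909)), -4673255) = Add(Rational(644, 4748909), -4673255) = Rational(-22192862728151, 4748909)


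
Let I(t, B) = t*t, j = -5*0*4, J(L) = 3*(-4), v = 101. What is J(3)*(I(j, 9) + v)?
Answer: -1212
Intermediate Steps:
J(L) = -12
j = 0 (j = 0*4 = 0)
I(t, B) = t²
J(3)*(I(j, 9) + v) = -12*(0² + 101) = -12*(0 + 101) = -12*101 = -1212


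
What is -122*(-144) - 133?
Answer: 17435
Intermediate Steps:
-122*(-144) - 133 = 17568 - 133 = 17435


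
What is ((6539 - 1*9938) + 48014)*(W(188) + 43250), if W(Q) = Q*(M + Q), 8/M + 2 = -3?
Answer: 3493051118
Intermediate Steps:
M = -8/5 (M = 8/(-2 - 3) = 8/(-5) = 8*(-⅕) = -8/5 ≈ -1.6000)
W(Q) = Q*(-8/5 + Q)
((6539 - 1*9938) + 48014)*(W(188) + 43250) = ((6539 - 1*9938) + 48014)*((⅕)*188*(-8 + 5*188) + 43250) = ((6539 - 9938) + 48014)*((⅕)*188*(-8 + 940) + 43250) = (-3399 + 48014)*((⅕)*188*932 + 43250) = 44615*(175216/5 + 43250) = 44615*(391466/5) = 3493051118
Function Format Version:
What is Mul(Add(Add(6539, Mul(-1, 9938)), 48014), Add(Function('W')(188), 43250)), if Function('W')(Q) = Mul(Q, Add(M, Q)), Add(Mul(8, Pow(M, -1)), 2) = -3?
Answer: 3493051118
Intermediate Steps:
M = Rational(-8, 5) (M = Mul(8, Pow(Add(-2, -3), -1)) = Mul(8, Pow(-5, -1)) = Mul(8, Rational(-1, 5)) = Rational(-8, 5) ≈ -1.6000)
Function('W')(Q) = Mul(Q, Add(Rational(-8, 5), Q))
Mul(Add(Add(6539, Mul(-1, 9938)), 48014), Add(Function('W')(188), 43250)) = Mul(Add(Add(6539, Mul(-1, 9938)), 48014), Add(Mul(Rational(1, 5), 188, Add(-8, Mul(5, 188))), 43250)) = Mul(Add(Add(6539, -9938), 48014), Add(Mul(Rational(1, 5), 188, Add(-8, 940)), 43250)) = Mul(Add(-3399, 48014), Add(Mul(Rational(1, 5), 188, 932), 43250)) = Mul(44615, Add(Rational(175216, 5), 43250)) = Mul(44615, Rational(391466, 5)) = 3493051118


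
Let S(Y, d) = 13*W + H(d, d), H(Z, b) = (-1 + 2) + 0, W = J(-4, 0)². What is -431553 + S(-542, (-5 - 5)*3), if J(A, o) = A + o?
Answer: -431344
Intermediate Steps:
W = 16 (W = (-4 + 0)² = (-4)² = 16)
H(Z, b) = 1 (H(Z, b) = 1 + 0 = 1)
S(Y, d) = 209 (S(Y, d) = 13*16 + 1 = 208 + 1 = 209)
-431553 + S(-542, (-5 - 5)*3) = -431553 + 209 = -431344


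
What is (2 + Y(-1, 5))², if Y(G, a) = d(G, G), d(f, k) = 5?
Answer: 49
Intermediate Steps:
Y(G, a) = 5
(2 + Y(-1, 5))² = (2 + 5)² = 7² = 49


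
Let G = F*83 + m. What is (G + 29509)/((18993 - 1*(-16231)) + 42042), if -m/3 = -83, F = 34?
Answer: 16290/38633 ≈ 0.42166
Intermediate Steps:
m = 249 (m = -3*(-83) = 249)
G = 3071 (G = 34*83 + 249 = 2822 + 249 = 3071)
(G + 29509)/((18993 - 1*(-16231)) + 42042) = (3071 + 29509)/((18993 - 1*(-16231)) + 42042) = 32580/((18993 + 16231) + 42042) = 32580/(35224 + 42042) = 32580/77266 = 32580*(1/77266) = 16290/38633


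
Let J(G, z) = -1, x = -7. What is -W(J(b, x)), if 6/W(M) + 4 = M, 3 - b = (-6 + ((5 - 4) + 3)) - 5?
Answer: 6/5 ≈ 1.2000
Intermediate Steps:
b = 10 (b = 3 - ((-6 + ((5 - 4) + 3)) - 5) = 3 - ((-6 + (1 + 3)) - 5) = 3 - ((-6 + 4) - 5) = 3 - (-2 - 5) = 3 - 1*(-7) = 3 + 7 = 10)
W(M) = 6/(-4 + M)
-W(J(b, x)) = -6/(-4 - 1) = -6/(-5) = -6*(-1)/5 = -1*(-6/5) = 6/5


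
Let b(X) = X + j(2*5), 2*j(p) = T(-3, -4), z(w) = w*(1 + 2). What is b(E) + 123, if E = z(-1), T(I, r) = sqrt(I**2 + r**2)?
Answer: 245/2 ≈ 122.50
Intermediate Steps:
z(w) = 3*w (z(w) = w*3 = 3*w)
E = -3 (E = 3*(-1) = -3)
j(p) = 5/2 (j(p) = sqrt((-3)**2 + (-4)**2)/2 = sqrt(9 + 16)/2 = sqrt(25)/2 = (1/2)*5 = 5/2)
b(X) = 5/2 + X (b(X) = X + 5/2 = 5/2 + X)
b(E) + 123 = (5/2 - 3) + 123 = -1/2 + 123 = 245/2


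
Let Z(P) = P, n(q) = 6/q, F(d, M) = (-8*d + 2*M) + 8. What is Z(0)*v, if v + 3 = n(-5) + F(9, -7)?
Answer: 0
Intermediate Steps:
F(d, M) = 8 - 8*d + 2*M
v = -411/5 (v = -3 + (6/(-5) + (8 - 8*9 + 2*(-7))) = -3 + (6*(-⅕) + (8 - 72 - 14)) = -3 + (-6/5 - 78) = -3 - 396/5 = -411/5 ≈ -82.200)
Z(0)*v = 0*(-411/5) = 0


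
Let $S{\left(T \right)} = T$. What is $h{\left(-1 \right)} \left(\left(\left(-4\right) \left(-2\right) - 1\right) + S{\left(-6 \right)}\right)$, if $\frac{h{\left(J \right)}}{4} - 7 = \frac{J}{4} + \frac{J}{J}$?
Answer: $31$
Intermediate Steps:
$h{\left(J \right)} = 32 + J$ ($h{\left(J \right)} = 28 + 4 \left(\frac{J}{4} + \frac{J}{J}\right) = 28 + 4 \left(J \frac{1}{4} + 1\right) = 28 + 4 \left(\frac{J}{4} + 1\right) = 28 + 4 \left(1 + \frac{J}{4}\right) = 28 + \left(4 + J\right) = 32 + J$)
$h{\left(-1 \right)} \left(\left(\left(-4\right) \left(-2\right) - 1\right) + S{\left(-6 \right)}\right) = \left(32 - 1\right) \left(\left(\left(-4\right) \left(-2\right) - 1\right) - 6\right) = 31 \left(\left(8 - 1\right) - 6\right) = 31 \left(7 - 6\right) = 31 \cdot 1 = 31$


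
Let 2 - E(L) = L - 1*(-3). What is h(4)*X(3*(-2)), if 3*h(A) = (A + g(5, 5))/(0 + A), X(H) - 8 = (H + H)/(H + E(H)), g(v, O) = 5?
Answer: 15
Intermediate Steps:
E(L) = -1 - L (E(L) = 2 - (L - 1*(-3)) = 2 - (L + 3) = 2 - (3 + L) = 2 + (-3 - L) = -1 - L)
X(H) = 8 - 2*H (X(H) = 8 + (H + H)/(H + (-1 - H)) = 8 + (2*H)/(-1) = 8 + (2*H)*(-1) = 8 - 2*H)
h(A) = (5 + A)/(3*A) (h(A) = ((A + 5)/(0 + A))/3 = ((5 + A)/A)/3 = (5 + A)/(3*A))
h(4)*X(3*(-2)) = ((⅓)*(5 + 4)/4)*(8 - 6*(-2)) = ((⅓)*(¼)*9)*(8 - 2*(-6)) = 3*(8 + 12)/4 = (¾)*20 = 15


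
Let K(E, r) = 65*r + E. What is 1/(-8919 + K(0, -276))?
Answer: -1/26859 ≈ -3.7231e-5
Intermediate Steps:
K(E, r) = E + 65*r
1/(-8919 + K(0, -276)) = 1/(-8919 + (0 + 65*(-276))) = 1/(-8919 + (0 - 17940)) = 1/(-8919 - 17940) = 1/(-26859) = -1/26859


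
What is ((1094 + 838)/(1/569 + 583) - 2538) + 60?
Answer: -68410223/27644 ≈ -2474.7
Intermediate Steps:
((1094 + 838)/(1/569 + 583) - 2538) + 60 = (1932/(1/569 + 583) - 2538) + 60 = (1932/(331728/569) - 2538) + 60 = (1932*(569/331728) - 2538) + 60 = (91609/27644 - 2538) + 60 = -70068863/27644 + 60 = -68410223/27644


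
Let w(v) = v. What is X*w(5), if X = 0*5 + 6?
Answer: 30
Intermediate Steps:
X = 6 (X = 0 + 6 = 6)
X*w(5) = 6*5 = 30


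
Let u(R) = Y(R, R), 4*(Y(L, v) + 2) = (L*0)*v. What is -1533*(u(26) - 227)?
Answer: 351057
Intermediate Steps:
Y(L, v) = -2 (Y(L, v) = -2 + ((L*0)*v)/4 = -2 + (0*v)/4 = -2 + (¼)*0 = -2 + 0 = -2)
u(R) = -2
-1533*(u(26) - 227) = -1533*(-2 - 227) = -1533*(-229) = 351057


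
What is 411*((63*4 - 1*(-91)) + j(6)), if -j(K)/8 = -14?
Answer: 187005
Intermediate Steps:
j(K) = 112 (j(K) = -8*(-14) = 112)
411*((63*4 - 1*(-91)) + j(6)) = 411*((63*4 - 1*(-91)) + 112) = 411*((252 + 91) + 112) = 411*(343 + 112) = 411*455 = 187005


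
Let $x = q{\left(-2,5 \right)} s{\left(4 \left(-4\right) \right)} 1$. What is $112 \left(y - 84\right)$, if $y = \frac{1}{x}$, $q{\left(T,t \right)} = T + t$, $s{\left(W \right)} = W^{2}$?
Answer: $- \frac{451577}{48} \approx -9407.9$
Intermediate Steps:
$x = 768$ ($x = \left(-2 + 5\right) \left(4 \left(-4\right)\right)^{2} \cdot 1 = 3 \left(-16\right)^{2} \cdot 1 = 3 \cdot 256 \cdot 1 = 768 \cdot 1 = 768$)
$y = \frac{1}{768} \approx 0.0013021$
$112 \left(y - 84\right) = 112 \left(\frac{1}{768} - 84\right) = 112 \left(- \frac{64511}{768}\right) = - \frac{451577}{48}$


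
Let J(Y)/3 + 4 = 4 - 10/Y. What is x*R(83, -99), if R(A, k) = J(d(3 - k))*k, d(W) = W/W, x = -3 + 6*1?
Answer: 8910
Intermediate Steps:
x = 3 (x = -3 + 6 = 3)
d(W) = 1
J(Y) = -30/Y (J(Y) = -12 + 3*(4 - 10/Y) = -12 + (12 - 30/Y) = -30/Y)
R(A, k) = -30*k (R(A, k) = (-30/1)*k = (-30*1)*k = -30*k)
x*R(83, -99) = 3*(-30*(-99)) = 3*2970 = 8910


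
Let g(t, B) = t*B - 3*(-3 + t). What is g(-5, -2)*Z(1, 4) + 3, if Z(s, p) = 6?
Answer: 207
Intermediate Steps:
g(t, B) = 9 - 3*t + B*t (g(t, B) = B*t + (9 - 3*t) = 9 - 3*t + B*t)
g(-5, -2)*Z(1, 4) + 3 = (9 - 3*(-5) - 2*(-5))*6 + 3 = (9 + 15 + 10)*6 + 3 = 34*6 + 3 = 204 + 3 = 207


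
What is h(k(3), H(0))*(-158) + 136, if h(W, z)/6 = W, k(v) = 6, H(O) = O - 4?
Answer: -5552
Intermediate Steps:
H(O) = -4 + O
h(W, z) = 6*W
h(k(3), H(0))*(-158) + 136 = (6*6)*(-158) + 136 = 36*(-158) + 136 = -5688 + 136 = -5552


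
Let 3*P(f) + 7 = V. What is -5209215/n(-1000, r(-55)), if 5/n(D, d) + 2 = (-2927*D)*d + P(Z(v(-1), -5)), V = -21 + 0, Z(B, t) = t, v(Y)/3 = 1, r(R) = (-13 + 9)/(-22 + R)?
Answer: -1108817151122/7 ≈ -1.5840e+11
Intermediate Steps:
r(R) = -4/(-22 + R)
v(Y) = 3 (v(Y) = 3*1 = 3)
V = -21
P(f) = -28/3 (P(f) = -7/3 + (⅓)*(-21) = -7/3 - 7 = -28/3)
n(D, d) = 5/(-34/3 - 2927*D*d) (n(D, d) = 5/(-2 + ((-2927*D)*d - 28/3)) = 5/(-2 + (-2927*D*d - 28/3)) = 5/(-2 + (-28/3 - 2927*D*d)) = 5/(-34/3 - 2927*D*d))
-5209215/n(-1000, r(-55)) = -(-11807554 - 12197897844000/(-22 - 55)) = -5209215/((-15/(34 + 8781*(-1000)*(-4/(-77))))) = -5209215/((-15/(34 + 8781*(-1000)*(-4*(-1/77))))) = -5209215/((-15/(34 + 8781*(-1000)*(4/77)))) = -5209215/((-15/(34 - 35124000/77))) = -5209215/((-15/(-35121382/77))) = -5209215/((-15*(-77/35121382))) = -5209215/1155/35121382 = -5209215*35121382/1155 = -1108817151122/7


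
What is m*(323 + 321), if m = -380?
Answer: -244720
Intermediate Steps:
m*(323 + 321) = -380*(323 + 321) = -380*644 = -244720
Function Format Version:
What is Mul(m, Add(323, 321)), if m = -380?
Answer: -244720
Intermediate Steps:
Mul(m, Add(323, 321)) = Mul(-380, Add(323, 321)) = Mul(-380, 644) = -244720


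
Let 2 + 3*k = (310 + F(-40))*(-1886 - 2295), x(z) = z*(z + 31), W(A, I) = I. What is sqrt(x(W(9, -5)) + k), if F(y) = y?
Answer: I*sqrt(3387786)/3 ≈ 613.53*I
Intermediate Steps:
x(z) = z*(31 + z)
k = -1128872/3 (k = -2/3 + ((310 - 40)*(-1886 - 2295))/3 = -2/3 + (270*(-4181))/3 = -2/3 + (1/3)*(-1128870) = -2/3 - 376290 = -1128872/3 ≈ -3.7629e+5)
sqrt(x(W(9, -5)) + k) = sqrt(-5*(31 - 5) - 1128872/3) = sqrt(-5*26 - 1128872/3) = sqrt(-130 - 1128872/3) = sqrt(-1129262/3) = I*sqrt(3387786)/3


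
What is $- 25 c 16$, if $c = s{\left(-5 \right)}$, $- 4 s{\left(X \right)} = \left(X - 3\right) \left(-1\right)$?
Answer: $800$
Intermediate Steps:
$s{\left(X \right)} = - \frac{3}{4} + \frac{X}{4}$ ($s{\left(X \right)} = - \frac{\left(X - 3\right) \left(-1\right)}{4} = - \frac{\left(-3 + X\right) \left(-1\right)}{4} = - \frac{3 - X}{4} = - \frac{3}{4} + \frac{X}{4}$)
$c = -2$ ($c = - \frac{3}{4} + \frac{1}{4} \left(-5\right) = - \frac{3}{4} - \frac{5}{4} = -2$)
$- 25 c 16 = \left(-25\right) \left(-2\right) 16 = 50 \cdot 16 = 800$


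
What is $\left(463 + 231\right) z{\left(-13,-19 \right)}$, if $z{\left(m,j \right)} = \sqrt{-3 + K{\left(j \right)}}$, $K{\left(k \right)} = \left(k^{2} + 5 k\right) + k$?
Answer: $1388 \sqrt{61} \approx 10841.0$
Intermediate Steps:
$K{\left(k \right)} = k^{2} + 6 k$
$z{\left(m,j \right)} = \sqrt{-3 + j \left(6 + j\right)}$
$\left(463 + 231\right) z{\left(-13,-19 \right)} = \left(463 + 231\right) \sqrt{-3 - 19 \left(6 - 19\right)} = 694 \sqrt{-3 - -247} = 694 \sqrt{-3 + 247} = 694 \sqrt{244} = 694 \cdot 2 \sqrt{61} = 1388 \sqrt{61}$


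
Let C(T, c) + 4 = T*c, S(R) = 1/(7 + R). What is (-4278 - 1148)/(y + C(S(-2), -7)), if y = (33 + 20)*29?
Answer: -13565/3829 ≈ -3.5427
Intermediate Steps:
C(T, c) = -4 + T*c
y = 1537 (y = 53*29 = 1537)
(-4278 - 1148)/(y + C(S(-2), -7)) = (-4278 - 1148)/(1537 + (-4 - 7/(7 - 2))) = -5426/(1537 + (-4 - 7/5)) = -5426/(1537 - 27/5) = -5426/7658/5 = -5426*5/7658 = -13565/3829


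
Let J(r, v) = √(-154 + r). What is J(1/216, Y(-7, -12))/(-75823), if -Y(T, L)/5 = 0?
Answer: -I*√199578/2729628 ≈ -0.00016366*I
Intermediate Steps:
Y(T, L) = 0 (Y(T, L) = -5*0 = 0)
J(1/216, Y(-7, -12))/(-75823) = √(-154 + 1/216)/(-75823) = √(-154 + 1/216)*(-1/75823) = √(-33263/216)*(-1/75823) = (I*√199578/36)*(-1/75823) = -I*√199578/2729628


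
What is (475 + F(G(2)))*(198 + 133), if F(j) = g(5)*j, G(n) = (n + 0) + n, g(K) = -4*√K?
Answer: 157225 - 5296*√5 ≈ 1.4538e+5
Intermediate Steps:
G(n) = 2*n (G(n) = n + n = 2*n)
F(j) = -4*j*√5 (F(j) = (-4*√5)*j = -4*j*√5)
(475 + F(G(2)))*(198 + 133) = (475 - 4*2*2*√5)*(198 + 133) = (475 - 4*4*√5)*331 = (475 - 16*√5)*331 = 157225 - 5296*√5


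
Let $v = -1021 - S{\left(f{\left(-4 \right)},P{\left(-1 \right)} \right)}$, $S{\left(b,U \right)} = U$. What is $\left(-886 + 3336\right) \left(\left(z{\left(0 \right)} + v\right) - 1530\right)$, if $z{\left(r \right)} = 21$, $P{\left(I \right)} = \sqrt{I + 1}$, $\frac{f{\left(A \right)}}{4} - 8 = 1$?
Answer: $-6198500$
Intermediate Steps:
$f{\left(A \right)} = 36$ ($f{\left(A \right)} = 32 + 4 \cdot 1 = 32 + 4 = 36$)
$P{\left(I \right)} = \sqrt{1 + I}$
$v = -1021$ ($v = -1021 - \sqrt{1 - 1} = -1021 - \sqrt{0} = -1021 - 0 = -1021 + 0 = -1021$)
$\left(-886 + 3336\right) \left(\left(z{\left(0 \right)} + v\right) - 1530\right) = \left(-886 + 3336\right) \left(\left(21 - 1021\right) - 1530\right) = 2450 \left(-1000 - 1530\right) = 2450 \left(-2530\right) = -6198500$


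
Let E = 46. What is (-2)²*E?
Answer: 184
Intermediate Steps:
(-2)²*E = (-2)²*46 = 4*46 = 184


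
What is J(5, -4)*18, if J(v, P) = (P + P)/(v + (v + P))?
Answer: -24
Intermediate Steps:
J(v, P) = 2*P/(P + 2*v) (J(v, P) = (2*P)/(v + (P + v)) = (2*P)/(P + 2*v) = 2*P/(P + 2*v))
J(5, -4)*18 = (2*(-4)/(-4 + 2*5))*18 = (2*(-4)/(-4 + 10))*18 = (2*(-4)/6)*18 = (2*(-4)*(1/6))*18 = -4/3*18 = -24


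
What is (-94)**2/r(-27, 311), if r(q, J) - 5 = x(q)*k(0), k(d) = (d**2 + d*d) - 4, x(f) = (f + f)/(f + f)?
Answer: 8836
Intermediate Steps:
x(f) = 1 (x(f) = (2*f)/((2*f)) = (2*f)*(1/(2*f)) = 1)
k(d) = -4 + 2*d**2 (k(d) = (d**2 + d**2) - 4 = 2*d**2 - 4 = -4 + 2*d**2)
r(q, J) = 1 (r(q, J) = 5 + 1*(-4 + 2*0**2) = 5 + 1*(-4 + 2*0) = 5 + 1*(-4 + 0) = 5 + 1*(-4) = 5 - 4 = 1)
(-94)**2/r(-27, 311) = (-94)**2/1 = 8836*1 = 8836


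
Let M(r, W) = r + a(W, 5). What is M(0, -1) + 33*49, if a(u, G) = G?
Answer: 1622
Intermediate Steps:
M(r, W) = 5 + r (M(r, W) = r + 5 = 5 + r)
M(0, -1) + 33*49 = (5 + 0) + 33*49 = 5 + 1617 = 1622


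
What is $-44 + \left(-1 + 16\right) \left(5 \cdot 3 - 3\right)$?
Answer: $136$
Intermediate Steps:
$-44 + \left(-1 + 16\right) \left(5 \cdot 3 - 3\right) = -44 + 15 \left(15 - 3\right) = -44 + 15 \cdot 12 = -44 + 180 = 136$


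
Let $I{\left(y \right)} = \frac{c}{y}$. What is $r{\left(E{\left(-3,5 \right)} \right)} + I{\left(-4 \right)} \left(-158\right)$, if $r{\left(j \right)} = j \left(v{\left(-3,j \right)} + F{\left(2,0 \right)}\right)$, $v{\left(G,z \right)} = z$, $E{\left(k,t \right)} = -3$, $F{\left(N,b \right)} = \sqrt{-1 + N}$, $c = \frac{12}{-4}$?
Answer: $- \frac{225}{2} \approx -112.5$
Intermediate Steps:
$c = -3$ ($c = 12 \left(- \frac{1}{4}\right) = -3$)
$I{\left(y \right)} = - \frac{3}{y}$
$r{\left(j \right)} = j \left(1 + j\right)$ ($r{\left(j \right)} = j \left(j + \sqrt{-1 + 2}\right) = j \left(j + \sqrt{1}\right) = j \left(j + 1\right) = j \left(1 + j\right)$)
$r{\left(E{\left(-3,5 \right)} \right)} + I{\left(-4 \right)} \left(-158\right) = - 3 \left(1 - 3\right) + - \frac{3}{-4} \left(-158\right) = \left(-3\right) \left(-2\right) + \left(-3\right) \left(- \frac{1}{4}\right) \left(-158\right) = 6 + \frac{3}{4} \left(-158\right) = 6 - \frac{237}{2} = - \frac{225}{2}$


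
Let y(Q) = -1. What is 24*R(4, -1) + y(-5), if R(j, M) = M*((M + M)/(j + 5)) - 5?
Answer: -347/3 ≈ -115.67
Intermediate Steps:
R(j, M) = -5 + 2*M**2/(5 + j) (R(j, M) = M*((2*M)/(5 + j)) - 5 = M*(2*M/(5 + j)) - 5 = 2*M**2/(5 + j) - 5 = -5 + 2*M**2/(5 + j))
24*R(4, -1) + y(-5) = 24*((-25 - 5*4 + 2*(-1)**2)/(5 + 4)) - 1 = 24*((-25 - 20 + 2*1)/9) - 1 = 24*((-25 - 20 + 2)/9) - 1 = 24*((1/9)*(-43)) - 1 = 24*(-43/9) - 1 = -344/3 - 1 = -347/3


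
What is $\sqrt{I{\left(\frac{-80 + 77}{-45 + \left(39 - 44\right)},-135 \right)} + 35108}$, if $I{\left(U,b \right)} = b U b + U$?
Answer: $\frac{\sqrt{905039}}{5} \approx 190.27$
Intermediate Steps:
$I{\left(U,b \right)} = U + U b^{2}$ ($I{\left(U,b \right)} = U b b + U = U b^{2} + U = U + U b^{2}$)
$\sqrt{I{\left(\frac{-80 + 77}{-45 + \left(39 - 44\right)},-135 \right)} + 35108} = \sqrt{\frac{-80 + 77}{-45 + \left(39 - 44\right)} \left(1 + \left(-135\right)^{2}\right) + 35108} = \sqrt{- \frac{3}{-45 - 5} \left(1 + 18225\right) + 35108} = \sqrt{- \frac{3}{-50} \cdot 18226 + 35108} = \sqrt{\left(-3\right) \left(- \frac{1}{50}\right) 18226 + 35108} = \sqrt{\frac{3}{50} \cdot 18226 + 35108} = \sqrt{\frac{27339}{25} + 35108} = \sqrt{\frac{905039}{25}} = \frac{\sqrt{905039}}{5}$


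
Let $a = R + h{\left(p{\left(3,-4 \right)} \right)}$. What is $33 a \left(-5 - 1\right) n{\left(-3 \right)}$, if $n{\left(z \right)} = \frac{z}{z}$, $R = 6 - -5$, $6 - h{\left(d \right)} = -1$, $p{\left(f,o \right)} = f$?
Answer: $-3564$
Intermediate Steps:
$h{\left(d \right)} = 7$ ($h{\left(d \right)} = 6 - -1 = 6 + 1 = 7$)
$R = 11$ ($R = 6 + 5 = 11$)
$a = 18$ ($a = 11 + 7 = 18$)
$n{\left(z \right)} = 1$
$33 a \left(-5 - 1\right) n{\left(-3 \right)} = 33 \cdot 18 \left(-5 - 1\right) 1 = 33 \cdot 18 \left(-6\right) 1 = 33 \left(-108\right) 1 = \left(-3564\right) 1 = -3564$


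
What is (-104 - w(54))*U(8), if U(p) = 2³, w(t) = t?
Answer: -1264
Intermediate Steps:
U(p) = 8
(-104 - w(54))*U(8) = (-104 - 1*54)*8 = (-104 - 54)*8 = -158*8 = -1264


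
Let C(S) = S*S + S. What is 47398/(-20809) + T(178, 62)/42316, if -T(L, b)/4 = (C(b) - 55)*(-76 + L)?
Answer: -8675240260/220138411 ≈ -39.408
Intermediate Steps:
C(S) = S + S**2 (C(S) = S**2 + S = S + S**2)
T(L, b) = -4*(-76 + L)*(-55 + b*(1 + b)) (T(L, b) = -4*(b*(1 + b) - 55)*(-76 + L) = -4*(-55 + b*(1 + b))*(-76 + L) = -4*(-76 + L)*(-55 + b*(1 + b)))
47398/(-20809) + T(178, 62)/42316 = 47398/(-20809) + (-16720 + 220*178 + 304*62*(1 + 62) - 4*178*62*(1 + 62))/42316 = 47398*(-1/20809) + (-16720 + 39160 + 304*62*63 - 4*178*62*63)*(1/42316) = -47398/20809 + (-16720 + 39160 + 1187424 - 2781072)*(1/42316) = -47398/20809 - 1571208*1/42316 = -47398/20809 - 392802/10579 = -8675240260/220138411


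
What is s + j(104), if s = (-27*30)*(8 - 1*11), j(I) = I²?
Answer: 13246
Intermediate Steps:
s = 2430 (s = -810*(8 - 11) = -810*(-3) = 2430)
s + j(104) = 2430 + 104² = 2430 + 10816 = 13246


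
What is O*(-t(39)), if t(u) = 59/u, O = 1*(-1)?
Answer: 59/39 ≈ 1.5128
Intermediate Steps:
O = -1
O*(-t(39)) = -(-1)*59/39 = -1*(-59/39) = 59/39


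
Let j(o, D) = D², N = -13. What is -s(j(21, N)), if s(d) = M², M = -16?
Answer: -256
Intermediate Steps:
s(d) = 256 (s(d) = (-16)² = 256)
-s(j(21, N)) = -1*256 = -256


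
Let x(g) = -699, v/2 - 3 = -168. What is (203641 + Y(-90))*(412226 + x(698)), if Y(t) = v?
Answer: 83667965897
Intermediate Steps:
v = -330 (v = 6 + 2*(-168) = 6 - 336 = -330)
Y(t) = -330
(203641 + Y(-90))*(412226 + x(698)) = (203641 - 330)*(412226 - 699) = 203311*411527 = 83667965897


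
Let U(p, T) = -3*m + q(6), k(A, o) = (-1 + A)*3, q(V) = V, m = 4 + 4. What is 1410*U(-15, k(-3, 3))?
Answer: -25380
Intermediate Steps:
m = 8
k(A, o) = -3 + 3*A
U(p, T) = -18 (U(p, T) = -3*8 + 6 = -24 + 6 = -18)
1410*U(-15, k(-3, 3)) = 1410*(-18) = -25380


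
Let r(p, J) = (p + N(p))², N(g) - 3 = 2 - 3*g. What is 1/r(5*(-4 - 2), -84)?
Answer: 1/4225 ≈ 0.00023669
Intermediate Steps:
N(g) = 5 - 3*g (N(g) = 3 + (2 - 3*g) = 5 - 3*g)
r(p, J) = (5 - 2*p)² (r(p, J) = (p + (5 - 3*p))² = (5 - 2*p)²)
1/r(5*(-4 - 2), -84) = 1/((-5 + 2*(5*(-4 - 2)))²) = 1/((-5 + 2*(5*(-6)))²) = 1/((-5 + 2*(-30))²) = 1/((-5 - 60)²) = 1/((-65)²) = 1/4225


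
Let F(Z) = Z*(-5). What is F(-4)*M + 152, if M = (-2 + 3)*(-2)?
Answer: 112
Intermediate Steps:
F(Z) = -5*Z
M = -2 (M = 1*(-2) = -2)
F(-4)*M + 152 = -5*(-4)*(-2) + 152 = 20*(-2) + 152 = -40 + 152 = 112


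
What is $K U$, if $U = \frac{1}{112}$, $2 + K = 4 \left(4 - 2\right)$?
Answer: $\frac{3}{56} \approx 0.053571$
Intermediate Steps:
$K = 6$ ($K = -2 + 4 \left(4 - 2\right) = -2 + 4 \cdot 2 = -2 + 8 = 6$)
$U = \frac{1}{112} \approx 0.0089286$
$K U = 6 \cdot \frac{1}{112} = \frac{3}{56}$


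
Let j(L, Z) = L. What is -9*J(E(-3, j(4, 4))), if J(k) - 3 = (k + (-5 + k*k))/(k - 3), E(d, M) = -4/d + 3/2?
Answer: 579/2 ≈ 289.50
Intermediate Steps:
E(d, M) = 3/2 - 4/d (E(d, M) = -4/d + 3*(1/2) = -4/d + 3/2 = 3/2 - 4/d)
J(k) = 3 + (-5 + k + k**2)/(-3 + k) (J(k) = 3 + (k + (-5 + k*k))/(k - 3) = 3 + (k + (-5 + k**2))/(-3 + k) = 3 + (-5 + k + k**2)/(-3 + k))
-9*J(E(-3, j(4, 4))) = -9*(-14 + (3/2 - 4/(-3))**2 + 4*(3/2 - 4/(-3)))/(-3 + (3/2 - 4/(-3))) = -9*(-14 + (3/2 - 4*(-1/3))**2 + 4*(3/2 - 4*(-1/3)))/(-3 + (3/2 - 4*(-1/3))) = -9*(-14 + (3/2 + 4/3)**2 + 4*(3/2 + 4/3))/(-3 + (3/2 + 4/3)) = -9*(-14 + (17/6)**2 + 4*(17/6))/(-3 + 17/6) = -9*(-14 + 289/36 + 34/3)/(-1/6) = -(-54)*193/36 = -9*(-193/6) = 579/2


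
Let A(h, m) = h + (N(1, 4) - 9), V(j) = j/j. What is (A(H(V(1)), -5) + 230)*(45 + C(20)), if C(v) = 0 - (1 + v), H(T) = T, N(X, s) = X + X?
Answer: 5376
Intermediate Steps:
N(X, s) = 2*X
V(j) = 1
C(v) = -1 - v (C(v) = 0 + (-1 - v) = -1 - v)
A(h, m) = -7 + h (A(h, m) = h + (2*1 - 9) = h + (2 - 9) = h - 7 = -7 + h)
(A(H(V(1)), -5) + 230)*(45 + C(20)) = ((-7 + 1) + 230)*(45 + (-1 - 1*20)) = (-6 + 230)*(45 + (-1 - 20)) = 224*(45 - 21) = 224*24 = 5376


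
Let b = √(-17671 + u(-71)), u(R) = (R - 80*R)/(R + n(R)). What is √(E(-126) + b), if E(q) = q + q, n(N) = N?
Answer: √(-1008 + 2*I*√70842)/2 ≈ 4.0609 + 16.386*I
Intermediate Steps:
u(R) = -79/2 (u(R) = (R - 80*R)/(R + R) = (-79*R)/((2*R)) = (-79*R)*(1/(2*R)) = -79/2)
E(q) = 2*q
b = I*√70842/2 (b = √(-17671 - 79/2) = √(-35421/2) = I*√70842/2 ≈ 133.08*I)
√(E(-126) + b) = √(2*(-126) + I*√70842/2) = √(-252 + I*√70842/2)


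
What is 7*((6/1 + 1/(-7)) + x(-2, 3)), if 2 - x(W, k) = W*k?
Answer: 97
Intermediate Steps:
x(W, k) = 2 - W*k
7*((6/1 + 1/(-7)) + x(-2, 3)) = 7*((6/1 + 1/(-7)) + (2 - 1*(-2)*3)) = 7*((6*1 + 1*(-⅐)) + (2 + 6)) = 7*((6 - ⅐) + 8) = 7*(41/7 + 8) = 7*(97/7) = 97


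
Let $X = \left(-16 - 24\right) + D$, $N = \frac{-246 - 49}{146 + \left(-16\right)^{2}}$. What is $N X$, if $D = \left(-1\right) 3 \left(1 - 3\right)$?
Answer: $\frac{5015}{201} \approx 24.95$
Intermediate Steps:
$D = 6$ ($D = \left(-3\right) \left(-2\right) = 6$)
$N = - \frac{295}{402}$ ($N = - \frac{295}{146 + 256} = - \frac{295}{402} \approx -0.73383$)
$X = -34$ ($X = \left(-16 - 24\right) + 6 = -40 + 6 = -34$)
$N X = \left(- \frac{295}{402}\right) \left(-34\right) = \frac{5015}{201}$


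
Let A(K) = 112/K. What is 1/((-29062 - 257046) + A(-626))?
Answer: -313/89551860 ≈ -3.4952e-6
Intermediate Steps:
1/((-29062 - 257046) + A(-626)) = 1/((-29062 - 257046) + 112/(-626)) = 1/(-286108 + 112*(-1/626)) = 1/(-286108 - 56/313) = 1/(-89551860/313) = -313/89551860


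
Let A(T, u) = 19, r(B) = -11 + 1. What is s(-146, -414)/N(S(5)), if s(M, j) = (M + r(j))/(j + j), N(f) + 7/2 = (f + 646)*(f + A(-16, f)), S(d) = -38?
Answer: -26/1594659 ≈ -1.6304e-5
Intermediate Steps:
r(B) = -10
N(f) = -7/2 + (19 + f)*(646 + f) (N(f) = -7/2 + (f + 646)*(f + 19) = -7/2 + (646 + f)*(19 + f) = -7/2 + (19 + f)*(646 + f))
s(M, j) = (-10 + M)/(2*j) (s(M, j) = (M - 10)/(j + j) = (-10 + M)/((2*j)) = (-10 + M)*(1/(2*j)) = (-10 + M)/(2*j))
s(-146, -414)/N(S(5)) = ((½)*(-10 - 146)/(-414))/(24541/2 + (-38)² + 665*(-38)) = ((½)*(-1/414)*(-156))/(24541/2 + 1444 - 25270) = 13/(69*(-23111/2)) = (13/69)*(-2/23111) = -26/1594659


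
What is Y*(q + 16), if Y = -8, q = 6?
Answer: -176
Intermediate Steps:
Y*(q + 16) = -8*(6 + 16) = -8*22 = -176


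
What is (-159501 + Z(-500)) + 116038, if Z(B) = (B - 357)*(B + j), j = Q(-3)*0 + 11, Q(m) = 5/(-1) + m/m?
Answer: 375610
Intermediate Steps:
Q(m) = -4 (Q(m) = 5*(-1) + 1 = -5 + 1 = -4)
j = 11 (j = -4*0 + 11 = 0 + 11 = 11)
Z(B) = (-357 + B)*(11 + B) (Z(B) = (B - 357)*(B + 11) = (-357 + B)*(11 + B))
(-159501 + Z(-500)) + 116038 = (-159501 + (-3927 + (-500)² - 346*(-500))) + 116038 = (-159501 + (-3927 + 250000 + 173000)) + 116038 = (-159501 + 419073) + 116038 = 259572 + 116038 = 375610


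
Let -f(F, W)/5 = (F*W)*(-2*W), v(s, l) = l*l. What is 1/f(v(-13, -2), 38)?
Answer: 1/57760 ≈ 1.7313e-5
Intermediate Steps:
v(s, l) = l²
f(F, W) = 10*F*W² (f(F, W) = -5*F*W*(-2*W) = -(-10)*F*W² = 10*F*W²)
1/f(v(-13, -2), 38) = 1/(10*(-2)²*38²) = 1/(10*4*1444) = 1/57760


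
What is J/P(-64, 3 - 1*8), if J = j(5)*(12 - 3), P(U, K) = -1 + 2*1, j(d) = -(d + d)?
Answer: -90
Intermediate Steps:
j(d) = -2*d
P(U, K) = 1 (P(U, K) = -1 + 2 = 1)
J = -90 (J = (-2*5)*(12 - 3) = -10*9 = -90)
J/P(-64, 3 - 1*8) = -90/1 = -90*1 = -90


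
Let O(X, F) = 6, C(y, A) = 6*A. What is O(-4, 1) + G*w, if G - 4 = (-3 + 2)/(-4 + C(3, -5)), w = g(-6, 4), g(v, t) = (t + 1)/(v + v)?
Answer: 1763/408 ≈ 4.3211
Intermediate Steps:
g(v, t) = (1 + t)/(2*v) (g(v, t) = (1 + t)/((2*v)) = (1 + t)*(1/(2*v)) = (1 + t)/(2*v))
w = -5/12 (w = (½)*(1 + 4)/(-6) = (½)*(-⅙)*5 = -5/12 ≈ -0.41667)
G = 137/34 (G = 4 + (-3 + 2)/(-4 + 6*(-5)) = 4 - 1/(-4 - 30) = 4 - 1/(-34) = 4 - 1*(-1/34) = 4 + 1/34 = 137/34 ≈ 4.0294)
O(-4, 1) + G*w = 6 + (137/34)*(-5/12) = 6 - 685/408 = 1763/408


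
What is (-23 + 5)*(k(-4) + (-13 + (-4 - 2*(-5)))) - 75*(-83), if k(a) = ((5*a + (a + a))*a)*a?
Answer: 14415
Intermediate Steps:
k(a) = 7*a**3 (k(a) = ((5*a + 2*a)*a)*a = ((7*a)*a)*a = (7*a**2)*a = 7*a**3)
(-23 + 5)*(k(-4) + (-13 + (-4 - 2*(-5)))) - 75*(-83) = (-23 + 5)*(7*(-4)**3 + (-13 + (-4 - 2*(-5)))) - 75*(-83) = -18*(7*(-64) + (-13 + (-4 + 10))) + 6225 = -18*(-448 + (-13 + 6)) + 6225 = -18*(-448 - 7) + 6225 = -18*(-455) + 6225 = 8190 + 6225 = 14415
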